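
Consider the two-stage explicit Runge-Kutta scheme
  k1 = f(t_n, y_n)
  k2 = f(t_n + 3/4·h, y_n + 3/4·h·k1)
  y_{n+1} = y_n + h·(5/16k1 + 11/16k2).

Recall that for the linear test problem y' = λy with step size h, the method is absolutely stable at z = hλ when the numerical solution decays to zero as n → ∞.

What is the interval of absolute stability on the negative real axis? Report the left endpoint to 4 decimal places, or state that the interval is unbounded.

z∈(-1.9394,0).

With y'=λy (z=hλ):
  k1=λy_n ⇒ h·k1=z·y_n;  k2=λ(1+3/4z)y_n ⇒ h·k2=z(1+3/4z)y_n
  y_{n+1}/y_n = 1 + 5/16z + 11/16z(1+3/4z) = 1 + z + 33/64z²
  Hence R(z) = 1 + z + 33/64z².

Find x<0 with |R(x)|<1.
x=-0.93: |R|=0.5160
R=1: x+33/64x²=0 ⇒ x=−64/33=-1.9394; min R=1−1/(4·33/64)=0.5152>−1
Confirm numerically:
  x=-1.453: |R|=0.63559 <1
  x=-1.214: |R|=0.54593 <1
  x=-0.852: |R|=0.52229 <1
  x=-0.828: |R|=0.52550 <1
  x=-2.368: |R|=1.52333 >1
  x=-2.009: |R|=1.07210 >1
  x=-1.994: |R|=1.05614 >1
Stable set (-1.9394, 0).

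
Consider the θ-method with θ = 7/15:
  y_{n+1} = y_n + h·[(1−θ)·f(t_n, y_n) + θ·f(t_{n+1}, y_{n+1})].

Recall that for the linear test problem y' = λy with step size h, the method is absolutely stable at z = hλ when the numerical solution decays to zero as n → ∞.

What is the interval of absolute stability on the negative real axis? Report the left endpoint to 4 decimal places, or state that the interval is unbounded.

Test eqn y'=λy, z=hλ:
  y_{n+1} = y_n + z·[8/15·y_n + 7/15·y_{n+1}] ⇒ (1 − 7/15z)y_{n+1} = (1 + 8/15z)y_n
  ⇒ R(z) = (1 + 8/15z)/(1 − 7/15z).

Boundary: |R(x)|=1, x<0.
x=-1.59: |R|=0.0873
R=−1: 1+8/15x = −1+7/15x ⇒ -1/15x=2 ⇒ x=2/(-1/15)=-30.0000
Confirm numerically:
  x=-29.344: |R|=0.99702 <1
  x=-28.374: |R|=0.99239 <1
  x=-15.919: |R|=0.88863 <1
  x=-15.261: |R|=0.87902 <1
  x=-30.592: |R|=1.00258 >1
  x=-30.364: |R|=1.00160 >1
So |R|<1 on (-30.0000, 0).

z∈(-30.0000,0).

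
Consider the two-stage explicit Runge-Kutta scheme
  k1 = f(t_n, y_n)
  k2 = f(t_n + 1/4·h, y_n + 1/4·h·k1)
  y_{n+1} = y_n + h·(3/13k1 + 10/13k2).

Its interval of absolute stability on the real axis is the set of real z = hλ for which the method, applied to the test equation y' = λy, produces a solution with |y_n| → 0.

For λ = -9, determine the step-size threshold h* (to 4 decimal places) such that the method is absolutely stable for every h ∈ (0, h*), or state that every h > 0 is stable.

On y'=λy, z=hλ:
  k1=λy_n ⇒ h·k1=z·y_n;  k2=λ(1+1/4z)y_n ⇒ h·k2=z(1+1/4z)y_n
  y_{n+1}/y_n = 1 + 3/13z + 10/13z(1+1/4z) = 1 + z + 5/26z²
  ⇒ R(z) = 1 + z + 5/26z².

Find x<0 with |R(x)|<1.
x=-1.43: |R|=0.0367
R=1: x+5/26x²=0 ⇒ x=−26/5=-5.2000; min R=1−1/(4·5/26)=-0.3000>−1
Confirm numerically:
  x=-5.045: |R|=0.84962 <1
  x=-4.742: |R|=0.58234 <1
  x=-2.673: |R|=0.29898 <1
  x=-5.717: |R|=1.56840 >1
  x=-5.571: |R|=1.39747 >1
Interval (-5.2000, 0).

(-5.2000,0); λ=-9 ⇒ h* = (26/5)/9 = 0.5778.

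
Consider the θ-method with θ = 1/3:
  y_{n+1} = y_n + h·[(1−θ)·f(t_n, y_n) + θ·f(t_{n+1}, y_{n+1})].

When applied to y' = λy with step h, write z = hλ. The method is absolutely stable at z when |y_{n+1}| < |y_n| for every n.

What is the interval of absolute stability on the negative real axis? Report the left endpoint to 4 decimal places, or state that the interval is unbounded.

(-6.0000, 0).

On y'=λy, z=hλ:
  y_{n+1} = y_n + z·[2/3·y_n + 1/3·y_{n+1}] ⇒ (1 − 1/3z)y_{n+1} = (1 + 2/3z)y_n
  so R(z) = (1 + 2/3z)/(1 − 1/3z).

Solve |R(x)|<1 on ℝ⁻.
x=-0.58: |R|=0.5140
R=−1: 1+2/3x = −1+1/3x ⇒ -1/3x=2 ⇒ x=2/(-1/3)=-6.0000
Confirm numerically:
  x=-5.364: |R|=0.92396 <1
  x=-4.670: |R|=0.82660 <1
  x=-3.333: |R|=0.57887 <1
  x=-2.536: |R|=0.37428 <1
  x=-6.466: |R|=1.04923 >1
  x=-6.241: |R|=1.02608 >1
  x=-6.174: |R|=1.01897 >1
Interval (-6.0000, 0).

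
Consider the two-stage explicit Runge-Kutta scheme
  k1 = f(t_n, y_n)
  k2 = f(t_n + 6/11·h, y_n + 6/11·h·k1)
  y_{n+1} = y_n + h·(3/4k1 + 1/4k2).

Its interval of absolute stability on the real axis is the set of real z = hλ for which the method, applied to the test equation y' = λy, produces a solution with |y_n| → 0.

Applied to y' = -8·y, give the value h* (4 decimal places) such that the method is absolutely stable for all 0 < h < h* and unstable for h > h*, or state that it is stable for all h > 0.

(-7.3333,0); λ=-8 ⇒ h* = (22/3)/8 = 0.9167.

On y'=λy, z=hλ:
  k1=λy_n ⇒ h·k1=z·y_n;  k2=λ(1+6/11z)y_n ⇒ h·k2=z(1+6/11z)y_n
  y_{n+1}/y_n = 1 + 3/4z + 1/4z(1+6/11z) = 1 + z + 3/22z²
  so R(z) = 1 + z + 3/22z².

Solve |R(x)|<1 on ℝ⁻.
x=-1.66: |R|=0.2842
R=1: x+3/22x²=0 ⇒ x=−22/3=-7.3333; min R=1−1/(4·3/22)=-0.8333>−1
Confirm numerically:
  x=-6.878: |R|=0.57294 <1
  x=-6.327: |R|=0.13176 <1
  x=-6.102: |R|=0.02458 <1
  x=-3.283: |R|=0.81326 <1
  x=-7.661: |R|=1.34231 >1
  x=-7.378: |R|=1.04494 >1
Interval (-7.3333, 0).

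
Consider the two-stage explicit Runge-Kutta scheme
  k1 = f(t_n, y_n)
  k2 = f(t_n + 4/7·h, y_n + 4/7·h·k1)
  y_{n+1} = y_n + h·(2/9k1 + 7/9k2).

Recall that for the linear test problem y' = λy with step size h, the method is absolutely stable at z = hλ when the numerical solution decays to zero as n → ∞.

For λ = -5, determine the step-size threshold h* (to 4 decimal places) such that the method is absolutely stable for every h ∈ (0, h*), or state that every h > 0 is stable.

(-2.2500,0); λ=-5 ⇒ h* = (9/4)/5 = 0.4500.

With y'=λy (z=hλ):
  k1=λy_n ⇒ h·k1=z·y_n;  k2=λ(1+4/7z)y_n ⇒ h·k2=z(1+4/7z)y_n
  y_{n+1}/y_n = 1 + 2/9z + 7/9z(1+4/7z) = 1 + z + 4/9z²
  R(z) = 1 + z + 4/9z².

Solve |R(x)|<1 on ℝ⁻.
x=-0.63: |R|=0.5464
R=1: x+4/9x²=0 ⇒ x=−9/4=-2.2500; min R=1−1/(4·4/9)=0.4375>−1
Confirm numerically:
  x=-2.096: |R|=0.85654 <1
  x=-2.074: |R|=0.83777 <1
  x=-1.741: |R|=0.60615 <1
  x=-2.608: |R|=1.41496 >1
  x=-2.485: |R|=1.25954 >1
  x=-2.296: |R|=1.04694 >1
So |R|<1 on (-2.2500, 0).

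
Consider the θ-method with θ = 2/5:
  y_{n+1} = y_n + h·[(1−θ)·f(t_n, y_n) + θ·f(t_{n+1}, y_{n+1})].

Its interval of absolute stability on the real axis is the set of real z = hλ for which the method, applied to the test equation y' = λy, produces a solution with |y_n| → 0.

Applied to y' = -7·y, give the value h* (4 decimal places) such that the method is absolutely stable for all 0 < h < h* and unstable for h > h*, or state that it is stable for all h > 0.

Set f=λy, z=hλ:
  y_{n+1} = y_n + z·[3/5·y_n + 2/5·y_{n+1}] ⇒ (1 − 2/5z)y_{n+1} = (1 + 3/5z)y_n
  so R(z) = (1 + 3/5z)/(1 − 2/5z).

Find x<0 with |R(x)|<1.
x=-0.48: |R|=0.5973
R=−1: 1+3/5x = −1+2/5x ⇒ -1/5x=2 ⇒ x=2/(-1/5)=-10.0000
Confirm numerically:
  x=-9.886: |R|=0.99540 <1
  x=-8.492: |R|=0.93140 <1
  x=-6.951: |R|=0.83869 <1
  x=-10.575: |R|=1.02199 >1
  x=-10.341: |R|=1.01328 >1
  x=-10.272: |R|=1.01065 >1
Interval (-10.0000, 0).

(-10.0000,0); λ=-7 ⇒ h* = (10)/7 = 1.4286.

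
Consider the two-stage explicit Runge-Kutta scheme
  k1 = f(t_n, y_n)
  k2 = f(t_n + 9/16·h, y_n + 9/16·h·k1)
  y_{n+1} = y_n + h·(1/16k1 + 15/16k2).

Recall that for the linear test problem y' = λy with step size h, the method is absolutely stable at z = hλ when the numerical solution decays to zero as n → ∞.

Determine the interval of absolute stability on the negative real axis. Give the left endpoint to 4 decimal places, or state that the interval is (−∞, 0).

On y'=λy, z=hλ:
  k1=λy_n ⇒ h·k1=z·y_n;  k2=λ(1+9/16z)y_n ⇒ h·k2=z(1+9/16z)y_n
  y_{n+1}/y_n = 1 + 1/16z + 15/16z(1+9/16z) = 1 + z + 135/256z²
  so R(z) = 1 + z + 135/256z².

Find x<0 with |R(x)|<1.
x=-0.42: |R|=0.6730
R=1: x+135/256x²=0 ⇒ x=−256/135=-1.8963; min R=1−1/(4·135/256)=0.5259>−1
Confirm numerically:
  x=-1.761: |R|=0.87436 <1
  x=-1.697: |R|=0.82165 <1
  x=-0.833: |R|=0.53292 <1
  x=-2.459: |R|=1.72968 >1
  x=-2.053: |R|=1.16965 >1
  x=-1.948: |R|=1.05311 >1
Stable set (-1.8963, 0).

z∈(-1.8963,0).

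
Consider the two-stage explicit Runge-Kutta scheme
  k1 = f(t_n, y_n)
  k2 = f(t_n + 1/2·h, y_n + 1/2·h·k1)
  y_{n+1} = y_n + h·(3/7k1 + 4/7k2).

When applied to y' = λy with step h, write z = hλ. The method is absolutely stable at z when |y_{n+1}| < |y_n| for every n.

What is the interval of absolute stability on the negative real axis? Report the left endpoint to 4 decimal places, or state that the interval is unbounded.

Test eqn y'=λy, z=hλ:
  k1=λy_n ⇒ h·k1=z·y_n;  k2=λ(1+1/2z)y_n ⇒ h·k2=z(1+1/2z)y_n
  y_{n+1}/y_n = 1 + 3/7z + 4/7z(1+1/2z) = 1 + z + 2/7z²
  R(z) = 1 + z + 2/7z².

Find x<0 with |R(x)|<1.
x=-0.41: |R|=0.6380
R=1: x+2/7x²=0 ⇒ x=−7/2=-3.5000; min R=1−1/(4·2/7)=0.1250>−1
Confirm numerically:
  x=-3.075: |R|=0.62661 <1
  x=-2.810: |R|=0.44603 <1
  x=-2.177: |R|=0.17709 <1
  x=-1.483: |R|=0.14537 <1
  x=-3.901: |R|=1.44694 >1
  x=-3.552: |R|=1.05277 >1
Stable set (-3.5000, 0).

(-3.5000, 0).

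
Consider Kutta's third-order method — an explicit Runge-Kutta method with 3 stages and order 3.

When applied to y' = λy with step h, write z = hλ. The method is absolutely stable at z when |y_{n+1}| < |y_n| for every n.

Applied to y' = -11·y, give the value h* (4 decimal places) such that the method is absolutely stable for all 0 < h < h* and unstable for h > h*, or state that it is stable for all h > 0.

With y'=λy (z=hλ):
  order 3, 3-stage ⇒ R(z)=1+z+z^2/2+z^3/6
  (e.g. R(-0.97)=0.34834, |R|=0.34834)

Solve |R(x)|<1 on ℝ⁻.
x=-0.97: |R|=0.3483
|R(-2.53)|=1.0286 |R(-2.47)|=0.9311 |R(-1.18)|=0.2424
Bisect:
  x_lo=-3.0112 |R|=2.0281  x_hi=-0.1135 |R|=0.8927
  mid=-1.56235 |R|=0.02252 →hi
  mid=-2.28677 |R|=0.66516 →hi
  mid=-2.64899 |R|=1.23847 →lo
  mid=-2.46788 |R|=0.92774 →hi
  mid=-2.55843 |R|=1.07671 →lo
  mid=-2.51316 |R|=1.00067 →lo
  mid=-2.49052 |R|=0.96382 →hi
  ...
  [-2.51280,-2.51263] ⇒ x*=-2.5127
Stable set (-2.5127, 0).

(-2.5127,0); λ=-11 ⇒ h* = 0.2284.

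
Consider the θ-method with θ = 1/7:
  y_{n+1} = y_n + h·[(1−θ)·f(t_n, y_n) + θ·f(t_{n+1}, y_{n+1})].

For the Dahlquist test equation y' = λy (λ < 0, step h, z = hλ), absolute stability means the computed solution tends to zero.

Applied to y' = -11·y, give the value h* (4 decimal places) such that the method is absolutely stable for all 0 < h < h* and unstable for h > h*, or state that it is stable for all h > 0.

(-2.8000,0); λ=-11 ⇒ h* = (14/5)/11 = 0.2545.

Set f=λy, z=hλ:
  y_{n+1} = y_n + z·[6/7·y_n + 1/7·y_{n+1}] ⇒ (1 − 1/7z)y_{n+1} = (1 + 6/7z)y_n
  so R(z) = (1 + 6/7z)/(1 − 1/7z).

Boundary: |R(x)|=1, x<0.
x=-0.95: |R|=0.1635
R=−1: 1+6/7x = −1+1/7x ⇒ -5/7x=2 ⇒ x=2/(-5/7)=-2.8000
Confirm numerically:
  x=-1.492: |R|=0.22986 <1
  x=-1.483: |R|=0.22374 <1
  x=-1.276: |R|=0.07927 <1
  x=-3.368: |R|=1.27392 >1
  x=-3.321: |R|=1.25240 >1
  x=-2.881: |R|=1.04099 >1
Stable set (-2.8000, 0).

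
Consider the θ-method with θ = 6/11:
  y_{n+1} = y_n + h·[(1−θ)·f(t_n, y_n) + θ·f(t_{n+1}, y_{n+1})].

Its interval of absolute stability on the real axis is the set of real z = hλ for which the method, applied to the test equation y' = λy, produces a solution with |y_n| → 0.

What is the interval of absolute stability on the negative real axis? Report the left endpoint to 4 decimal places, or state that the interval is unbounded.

unbounded; (−∞, 0).

Set f=λy, z=hλ:
  y_{n+1} = y_n + z·[5/11·y_n + 6/11·y_{n+1}] ⇒ (1 − 6/11z)y_{n+1} = (1 + 5/11z)y_n
  so R(z) = (1 + 5/11z)/(1 − 6/11z).

Solve |R(x)|<1 on ℝ⁻.
x=-0.64: |R|=0.5256
x=-2: |R|=0.0435
x=-10: |R|=0.5493
x=-100: |R|=0.8003
θ=6/11≥1/2 ⇒ |1+5/11x|<|1−6/11x| ∀x<0 ⇒ unbounded interval.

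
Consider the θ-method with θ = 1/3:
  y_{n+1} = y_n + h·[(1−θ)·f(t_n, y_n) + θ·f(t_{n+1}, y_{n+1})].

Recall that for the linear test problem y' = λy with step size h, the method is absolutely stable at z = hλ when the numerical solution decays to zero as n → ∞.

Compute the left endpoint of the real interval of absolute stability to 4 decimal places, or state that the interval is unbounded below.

z* = -6.0000.

With y'=λy (z=hλ):
  y_{n+1} = y_n + z·[2/3·y_n + 1/3·y_{n+1}] ⇒ (1 − 1/3z)y_{n+1} = (1 + 2/3z)y_n
  so R(z) = (1 + 2/3z)/(1 − 1/3z).

Find x<0 with |R(x)|<1.
x=-1.68: |R|=0.0769
R=−1: 1+2/3x = −1+1/3x ⇒ -1/3x=2 ⇒ x=2/(-1/3)=-6.0000
Confirm numerically:
  x=-5.879: |R|=0.98637 <1
  x=-5.400: |R|=0.92857 <1
  x=-2.719: |R|=0.42630 <1
  x=-2.709: |R|=0.42354 <1
  x=-6.383: |R|=1.04082 >1
  x=-6.126: |R|=1.01381 >1
  x=-6.046: |R|=1.00509 >1
Interval (-6.0000, 0).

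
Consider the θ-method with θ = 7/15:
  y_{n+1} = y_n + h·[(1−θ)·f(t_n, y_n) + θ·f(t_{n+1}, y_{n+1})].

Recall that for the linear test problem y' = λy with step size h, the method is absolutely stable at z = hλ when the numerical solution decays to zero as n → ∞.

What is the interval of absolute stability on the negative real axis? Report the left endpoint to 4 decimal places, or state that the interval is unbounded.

(-30.0000, 0).

With y'=λy (z=hλ):
  y_{n+1} = y_n + z·[8/15·y_n + 7/15·y_{n+1}] ⇒ (1 − 7/15z)y_{n+1} = (1 + 8/15z)y_n
  Hence R(z) = (1 + 8/15z)/(1 − 7/15z).

Solve |R(x)|<1 on ℝ⁻.
x=-1.39: |R|=0.1569
R=−1: 1+8/15x = −1+7/15x ⇒ -1/15x=2 ⇒ x=2/(-1/15)=-30.0000
Confirm numerically:
  x=-20.627: |R|=0.94119 <1
  x=-14.606: |R|=0.86870 <1
  x=-12.356: |R|=0.82615 <1
  x=-30.453: |R|=1.00199 >1
  x=-30.274: |R|=1.00121 >1
  x=-30.268: |R|=1.00118 >1
So |R|<1 on (-30.0000, 0).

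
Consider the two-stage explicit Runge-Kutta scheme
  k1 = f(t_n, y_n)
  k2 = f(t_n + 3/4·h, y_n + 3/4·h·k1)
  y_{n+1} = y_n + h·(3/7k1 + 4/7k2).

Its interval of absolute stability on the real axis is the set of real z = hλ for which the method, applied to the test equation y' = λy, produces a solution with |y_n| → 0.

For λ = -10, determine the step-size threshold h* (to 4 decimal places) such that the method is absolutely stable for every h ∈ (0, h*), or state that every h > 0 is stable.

On y'=λy, z=hλ:
  k1=λy_n ⇒ h·k1=z·y_n;  k2=λ(1+3/4z)y_n ⇒ h·k2=z(1+3/4z)y_n
  y_{n+1}/y_n = 1 + 3/7z + 4/7z(1+3/4z) = 1 + z + 3/7z²
  so R(z) = 1 + z + 3/7z².

Boundary: |R(x)|=1, x<0.
x=-0.41: |R|=0.6620
R=1: x+3/7x²=0 ⇒ x=−7/3=-2.3333; min R=1−1/(4·3/7)=0.4167>−1
Confirm numerically:
  x=-2.014: |R|=0.72437 <1
  x=-1.900: |R|=0.64714 <1
  x=-1.468: |R|=0.45558 <1
  x=-1.393: |R|=0.43862 <1
  x=-2.858: |R|=1.64264 >1
  x=-2.786: |R|=1.54048 >1
So |R|<1 on (-2.3333, 0).

(-2.3333,0); λ=-10 ⇒ h* = (7/3)/10 = 0.2333.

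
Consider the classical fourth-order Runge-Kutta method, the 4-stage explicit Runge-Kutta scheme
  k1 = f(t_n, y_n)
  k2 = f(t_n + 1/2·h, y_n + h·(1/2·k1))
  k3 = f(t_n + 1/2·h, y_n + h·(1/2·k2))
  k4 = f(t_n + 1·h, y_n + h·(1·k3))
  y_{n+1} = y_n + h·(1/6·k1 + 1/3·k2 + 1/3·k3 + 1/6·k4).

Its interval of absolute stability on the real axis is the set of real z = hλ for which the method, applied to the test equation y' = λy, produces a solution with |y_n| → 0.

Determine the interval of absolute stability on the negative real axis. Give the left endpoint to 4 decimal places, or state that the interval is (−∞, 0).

With y'=λy (z=hλ):
  order 4, 4-stage ⇒ R(z)=1+z+z^2/2+z^3/6+z^4/24
  (e.g. R(-0.72)=0.48819, |R|=0.48819)

Boundary: |R(x)|=1, x<0.
x=-0.72: |R|=0.4882
|R(-3.12)|=1.6336 |R(-2.11)|=0.3763 |R(-0.86)|=0.4266
Bisect:
  x_lo=-3.2564 |R|=1.9759  x_hi=-0.3480 |R|=0.7061
  mid=-1.80222 |R|=0.28574 →hi
  mid=-2.52933 |R|=0.67786 →hi
  mid=-2.89289 |R|=1.17471 →lo
  mid=-2.71111 |R|=0.89380 →hi
  mid=-2.80200 |R|=1.02548 →lo
  mid=-2.75655 |R|=0.95753 →hi
  mid=-2.77928 |R|=0.99097 →hi
  mid=-2.79064 |R|=1.00809 →lo
  ...
  [-2.78531,-2.78514] ⇒ x*=-2.7853
Interval (-2.7853, 0).

(-2.7853, 0).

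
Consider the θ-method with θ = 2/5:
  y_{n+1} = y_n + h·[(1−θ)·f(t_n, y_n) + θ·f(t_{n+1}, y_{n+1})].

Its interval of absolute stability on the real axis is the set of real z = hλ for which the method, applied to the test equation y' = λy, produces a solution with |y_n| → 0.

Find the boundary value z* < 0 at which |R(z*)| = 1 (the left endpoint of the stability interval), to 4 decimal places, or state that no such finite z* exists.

Set f=λy, z=hλ:
  y_{n+1} = y_n + z·[3/5·y_n + 2/5·y_{n+1}] ⇒ (1 − 2/5z)y_{n+1} = (1 + 3/5z)y_n
  so R(z) = (1 + 3/5z)/(1 − 2/5z).

Solve |R(x)|<1 on ℝ⁻.
x=-0.98: |R|=0.2960
R=−1: 1+3/5x = −1+2/5x ⇒ -1/5x=2 ⇒ x=2/(-1/5)=-10.0000
Confirm numerically:
  x=-8.393: |R|=0.92624 <1
  x=-4.356: |R|=0.58839 <1
  x=-4.005: |R|=0.53920 <1
  x=-10.432: |R|=1.01670 >1
  x=-10.200: |R|=1.00787 >1
  x=-10.047: |R|=1.00187 >1
So |R|<1 on (-10.0000, 0).

z* = -10.0000.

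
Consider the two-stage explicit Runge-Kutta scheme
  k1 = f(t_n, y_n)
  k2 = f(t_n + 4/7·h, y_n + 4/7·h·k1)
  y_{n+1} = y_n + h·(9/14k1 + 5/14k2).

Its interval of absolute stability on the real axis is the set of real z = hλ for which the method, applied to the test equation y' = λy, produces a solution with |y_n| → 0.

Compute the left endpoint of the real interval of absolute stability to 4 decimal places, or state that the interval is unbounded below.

z* = -4.9000.

Set f=λy, z=hλ:
  k1=λy_n ⇒ h·k1=z·y_n;  k2=λ(1+4/7z)y_n ⇒ h·k2=z(1+4/7z)y_n
  y_{n+1}/y_n = 1 + 9/14z + 5/14z(1+4/7z) = 1 + z + 10/49z²
  Hence R(z) = 1 + z + 10/49z².

Find x<0 with |R(x)|<1.
x=-0.87: |R|=0.2845
R=1: x+10/49x²=0 ⇒ x=−49/10=-4.9000; min R=1−1/(4·10/49)=-0.2250>−1
Confirm numerically:
  x=-4.502: |R|=0.63433 <1
  x=-3.592: |R|=0.04116 <1
  x=-3.540: |R|=0.01747 <1
  x=-5.461: |R|=1.62523 >1
  x=-5.310: |R|=1.44431 >1
Interval (-4.9000, 0).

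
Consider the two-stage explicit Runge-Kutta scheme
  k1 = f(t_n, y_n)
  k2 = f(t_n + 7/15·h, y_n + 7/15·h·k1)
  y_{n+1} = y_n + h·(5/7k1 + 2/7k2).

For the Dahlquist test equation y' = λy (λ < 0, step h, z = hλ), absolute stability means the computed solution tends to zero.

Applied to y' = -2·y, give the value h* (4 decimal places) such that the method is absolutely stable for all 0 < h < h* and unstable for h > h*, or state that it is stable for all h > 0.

On y'=λy, z=hλ:
  k1=λy_n ⇒ h·k1=z·y_n;  k2=λ(1+7/15z)y_n ⇒ h·k2=z(1+7/15z)y_n
  y_{n+1}/y_n = 1 + 5/7z + 2/7z(1+7/15z) = 1 + z + 2/15z²
  so R(z) = 1 + z + 2/15z².

Boundary: |R(x)|=1, x<0.
x=-1.73: |R|=0.3309
R=1: x+2/15x²=0 ⇒ x=−15/2=-7.5000; min R=1−1/(4·2/15)=-0.8750>−1
Confirm numerically:
  x=-7.263: |R|=0.77049 <1
  x=-7.216: |R|=0.72675 <1
  x=-6.094: |R|=0.14242 <1
  x=-4.863: |R|=0.70983 <1
  x=-8.044: |R|=1.58346 >1
  x=-8.005: |R|=1.53900 >1
  x=-7.655: |R|=1.15820 >1
Interval (-7.5000, 0).

(-7.5000,0); λ=-2 ⇒ h* = (15/2)/2 = 3.7500.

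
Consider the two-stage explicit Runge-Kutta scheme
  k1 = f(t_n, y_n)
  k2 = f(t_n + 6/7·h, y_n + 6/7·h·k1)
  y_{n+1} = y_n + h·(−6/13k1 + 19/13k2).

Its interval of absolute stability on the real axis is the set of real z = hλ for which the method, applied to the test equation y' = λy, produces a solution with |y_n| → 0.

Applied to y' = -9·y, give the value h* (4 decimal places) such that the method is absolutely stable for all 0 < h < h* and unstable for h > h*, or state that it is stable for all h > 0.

Test eqn y'=λy, z=hλ:
  k1=λy_n ⇒ h·k1=z·y_n;  k2=λ(1+6/7z)y_n ⇒ h·k2=z(1+6/7z)y_n
  y_{n+1}/y_n = 1 − 6/13z + 19/13z(1+6/7z) = 1 + z + 114/91z²
  Hence R(z) = 1 + z + 114/91z².

Find x<0 with |R(x)|<1.
x=-1.15: |R|=1.5068
R=1: x+114/91x²=0 ⇒ x=−91/114=-0.7982; min R=1−1/(4·114/91)=0.8004>−1
Confirm numerically:
  x=-0.665: |R|=0.88900 <1
  x=-0.513: |R|=0.81668 <1
  x=-0.363: |R|=0.80207 <1
  x=-1.379: |R|=2.00328 >1
  x=-1.217: |R|=1.63843 >1
  x=-0.995: |R|=1.24525 >1
Stable set (-0.7982, 0).

(-0.7982,0); λ=-9 ⇒ h* = (91/114)/9 = 0.0887.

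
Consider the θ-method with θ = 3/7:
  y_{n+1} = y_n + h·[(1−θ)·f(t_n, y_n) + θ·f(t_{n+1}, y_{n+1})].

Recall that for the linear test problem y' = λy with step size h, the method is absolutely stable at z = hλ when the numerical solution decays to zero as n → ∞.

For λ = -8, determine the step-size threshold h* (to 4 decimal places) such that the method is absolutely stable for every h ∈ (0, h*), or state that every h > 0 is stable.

Test eqn y'=λy, z=hλ:
  y_{n+1} = y_n + z·[4/7·y_n + 3/7·y_{n+1}] ⇒ (1 − 3/7z)y_{n+1} = (1 + 4/7z)y_n
  ⇒ R(z) = (1 + 4/7z)/(1 − 3/7z).

Need |R(x)|<1, x<0.
x=-0.94: |R|=0.3299
R=−1: 1+4/7x = −1+3/7x ⇒ -1/7x=2 ⇒ x=2/(-1/7)=-14.0000
Confirm numerically:
  x=-12.183: |R|=0.95828 <1
  x=-8.006: |R|=0.80676 <1
  x=-7.838: |R|=0.79806 <1
  x=-6.540: |R|=0.71976 <1
  x=-14.330: |R|=1.00660 >1
  x=-14.289: |R|=1.00580 >1
  x=-14.282: |R|=1.00566 >1
So |R|<1 on (-14.0000, 0).

(-14.0000,0); λ=-8 ⇒ h* = (14)/8 = 1.7500.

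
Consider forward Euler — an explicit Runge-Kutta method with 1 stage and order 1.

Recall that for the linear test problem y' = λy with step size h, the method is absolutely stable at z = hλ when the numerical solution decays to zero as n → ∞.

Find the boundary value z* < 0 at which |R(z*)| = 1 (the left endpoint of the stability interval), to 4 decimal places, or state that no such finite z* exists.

Test eqn y'=λy, z=hλ:
  order 1, 1-stage ⇒ R(z)=1+z
  (e.g. R(-1.76)=-0.76000, |R|=0.76000)

Find x<0 with |R(x)|<1.
x=-1.76: |R|=0.7600
|R(-1.84)|=0.8400 |R(-0.6)|=0.4000 |R(-0.59)|=0.4100
Bisect:
  x_lo=-2.3974 |R|=1.3974  x_hi=-0.3435 |R|=0.6565
  mid=-1.37049 |R|=0.37049 →hi
  mid=-1.88396 |R|=0.88396 →hi
  mid=-2.14070 |R|=1.14070 →lo
  mid=-2.01233 |R|=1.01233 →lo
  mid=-1.94815 |R|=0.94815 →hi
  mid=-1.98024 |R|=0.98024 →hi
  mid=-1.99628 |R|=0.99628 →hi
  mid=-2.00431 |R|=1.00431 →lo
  mid=-2.00029 |R|=1.00029 →lo
  ...
  [-2.00004,-1.99992] ⇒ x*=-2.0000
Stable set (-2.0000, 0).

z* = -2.0000.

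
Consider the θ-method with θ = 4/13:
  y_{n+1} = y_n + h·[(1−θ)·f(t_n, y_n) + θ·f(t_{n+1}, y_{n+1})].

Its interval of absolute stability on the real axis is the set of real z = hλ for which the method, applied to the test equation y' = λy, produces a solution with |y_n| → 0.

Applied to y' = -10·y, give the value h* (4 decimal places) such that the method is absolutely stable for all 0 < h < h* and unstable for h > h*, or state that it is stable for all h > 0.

(-5.2000,0); λ=-10 ⇒ h* = (26/5)/10 = 0.5200.

On y'=λy, z=hλ:
  y_{n+1} = y_n + z·[9/13·y_n + 4/13·y_{n+1}] ⇒ (1 − 4/13z)y_{n+1} = (1 + 9/13z)y_n
  R(z) = (1 + 9/13z)/(1 − 4/13z).

Find x<0 with |R(x)|<1.
x=-0.93: |R|=0.2769
R=−1: 1+9/13x = −1+4/13x ⇒ -5/13x=2 ⇒ x=2/(-5/13)=-5.2000
Confirm numerically:
  x=-3.652: |R|=0.71965 <1
  x=-3.275: |R|=0.63123 <1
  x=-3.007: |R|=0.56189 <1
  x=-2.467: |R|=0.40244 <1
  x=-5.756: |R|=1.07717 >1
  x=-5.504: |R|=1.04341 >1
  x=-5.423: |R|=1.03214 >1
Interval (-5.2000, 0).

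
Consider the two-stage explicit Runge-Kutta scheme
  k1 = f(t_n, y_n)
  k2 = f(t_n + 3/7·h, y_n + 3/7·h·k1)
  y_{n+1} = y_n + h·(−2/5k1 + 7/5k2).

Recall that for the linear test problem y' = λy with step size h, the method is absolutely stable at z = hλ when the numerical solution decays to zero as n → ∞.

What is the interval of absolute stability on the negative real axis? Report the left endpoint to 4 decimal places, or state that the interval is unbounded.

On y'=λy, z=hλ:
  k1=λy_n ⇒ h·k1=z·y_n;  k2=λ(1+3/7z)y_n ⇒ h·k2=z(1+3/7z)y_n
  y_{n+1}/y_n = 1 − 2/5z + 7/5z(1+3/7z) = 1 + z + 3/5z²
  R(z) = 1 + z + 3/5z².

Need |R(x)|<1, x<0.
x=-0.66: |R|=0.6014
R=1: x+3/5x²=0 ⇒ x=−5/3=-1.6667; min R=1−1/(4·3/5)=0.5833>−1
Confirm numerically:
  x=-1.287: |R|=0.70682 <1
  x=-1.103: |R|=0.62697 <1
  x=-0.732: |R|=0.58949 <1
  x=-2.261: |R|=1.80627 >1
  x=-2.020: |R|=1.42824 >1
  x=-1.709: |R|=1.04341 >1
So |R|<1 on (-1.6667, 0).

(-1.6667, 0).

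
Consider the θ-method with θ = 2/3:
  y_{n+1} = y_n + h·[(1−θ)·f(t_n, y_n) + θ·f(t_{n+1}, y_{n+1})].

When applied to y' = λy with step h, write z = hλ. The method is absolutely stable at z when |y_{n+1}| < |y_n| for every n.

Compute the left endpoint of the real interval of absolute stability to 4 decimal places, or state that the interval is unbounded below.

(−∞, 0) — no finite endpoint.

Set f=λy, z=hλ:
  y_{n+1} = y_n + z·[1/3·y_n + 2/3·y_{n+1}] ⇒ (1 − 2/3z)y_{n+1} = (1 + 1/3z)y_n
  so R(z) = (1 + 1/3z)/(1 − 2/3z).

Need |R(x)|<1, x<0.
x=-1.65: |R|=0.2143
x=-2: |R|=0.1429
x=-10: |R|=0.3043
x=-100: |R|=0.4778
θ=2/3≥1/2 ⇒ |1+1/3x|<|1−2/3x| ∀x<0 ⇒ unbounded interval.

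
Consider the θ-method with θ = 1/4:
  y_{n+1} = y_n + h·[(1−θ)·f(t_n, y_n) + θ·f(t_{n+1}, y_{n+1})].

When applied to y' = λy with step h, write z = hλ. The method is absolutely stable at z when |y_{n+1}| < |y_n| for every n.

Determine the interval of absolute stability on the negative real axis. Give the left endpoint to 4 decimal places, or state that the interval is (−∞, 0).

(-4.0000, 0).

Test eqn y'=λy, z=hλ:
  y_{n+1} = y_n + z·[3/4·y_n + 1/4·y_{n+1}] ⇒ (1 − 1/4z)y_{n+1} = (1 + 3/4z)y_n
  Hence R(z) = (1 + 3/4z)/(1 − 1/4z).

Find x<0 with |R(x)|<1.
x=-1.67: |R|=0.1781
R=−1: 1+3/4x = −1+1/4x ⇒ -1/2x=2 ⇒ x=2/(-1/2)=-4.0000
Confirm numerically:
  x=-3.570: |R|=0.88639 <1
  x=-2.827: |R|=0.65636 <1
  x=-2.772: |R|=0.63733 <1
  x=-2.469: |R|=0.52667 <1
  x=-4.570: |R|=1.13302 >1
  x=-4.543: |R|=1.12712 >1
Interval (-4.0000, 0).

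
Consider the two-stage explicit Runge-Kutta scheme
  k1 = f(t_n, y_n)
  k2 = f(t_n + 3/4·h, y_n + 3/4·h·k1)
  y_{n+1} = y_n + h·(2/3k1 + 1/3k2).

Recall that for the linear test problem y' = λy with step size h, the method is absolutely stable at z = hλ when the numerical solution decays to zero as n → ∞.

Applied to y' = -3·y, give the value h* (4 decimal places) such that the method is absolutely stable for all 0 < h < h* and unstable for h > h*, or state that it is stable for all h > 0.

(-4.0000,0); λ=-3 ⇒ h* = (4)/3 = 1.3333.

Set f=λy, z=hλ:
  k1=λy_n ⇒ h·k1=z·y_n;  k2=λ(1+3/4z)y_n ⇒ h·k2=z(1+3/4z)y_n
  y_{n+1}/y_n = 1 + 2/3z + 1/3z(1+3/4z) = 1 + z + 1/4z²
  ⇒ R(z) = 1 + z + 1/4z².

Find x<0 with |R(x)|<1.
x=-0.45: |R|=0.6006
R=1: x+1/4x²=0 ⇒ x=−4=-4.0000; min R=1−1/(4·1/4)=0.0000>−1
Confirm numerically:
  x=-2.788: |R|=0.15524 <1
  x=-2.423: |R|=0.04473 <1
  x=-2.259: |R|=0.01677 <1
  x=-2.030: |R|=0.00023 <1
  x=-4.579: |R|=1.66281 >1
  x=-4.283: |R|=1.30302 >1
So |R|<1 on (-4.0000, 0).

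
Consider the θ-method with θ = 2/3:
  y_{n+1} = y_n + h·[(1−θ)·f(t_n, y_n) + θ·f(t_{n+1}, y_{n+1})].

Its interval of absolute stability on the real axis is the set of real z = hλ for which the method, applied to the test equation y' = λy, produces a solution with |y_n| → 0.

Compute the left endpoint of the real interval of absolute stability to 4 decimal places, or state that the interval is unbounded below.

unbounded; (−∞, 0).

On y'=λy, z=hλ:
  y_{n+1} = y_n + z·[1/3·y_n + 2/3·y_{n+1}] ⇒ (1 − 2/3z)y_{n+1} = (1 + 1/3z)y_n
  so R(z) = (1 + 1/3z)/(1 − 2/3z).

Boundary: |R(x)|=1, x<0.
x=-1.72: |R|=0.1988
x=-2: |R|=0.1429
x=-10: |R|=0.3043
x=-100: |R|=0.4778
θ=2/3≥1/2 ⇒ |1+1/3x|<|1−2/3x| ∀x<0 ⇒ stable on all of ℝ⁻.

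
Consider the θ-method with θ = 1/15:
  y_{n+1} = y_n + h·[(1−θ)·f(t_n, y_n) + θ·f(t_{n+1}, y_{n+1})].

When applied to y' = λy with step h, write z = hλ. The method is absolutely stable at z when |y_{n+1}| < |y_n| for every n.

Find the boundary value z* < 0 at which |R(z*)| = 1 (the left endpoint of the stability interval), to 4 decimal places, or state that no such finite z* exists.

Set f=λy, z=hλ:
  y_{n+1} = y_n + z·[14/15·y_n + 1/15·y_{n+1}] ⇒ (1 − 1/15z)y_{n+1} = (1 + 14/15z)y_n
  so R(z) = (1 + 14/15z)/(1 − 1/15z).

Solve |R(x)|<1 on ℝ⁻.
x=-1.25: |R|=0.1538
R=−1: 1+14/15x = −1+1/15x ⇒ -13/15x=2 ⇒ x=2/(-13/15)=-2.3077
Confirm numerically:
  x=-1.038: |R|=0.02918 <1
  x=-0.998: |R|=0.06426 <1
  x=-0.990: |R|=0.07129 <1
  x=-2.750: |R|=1.32394 >1
  x=-2.421: |R|=1.08455 >1
Interval (-2.3077, 0).

z* = -2.3077.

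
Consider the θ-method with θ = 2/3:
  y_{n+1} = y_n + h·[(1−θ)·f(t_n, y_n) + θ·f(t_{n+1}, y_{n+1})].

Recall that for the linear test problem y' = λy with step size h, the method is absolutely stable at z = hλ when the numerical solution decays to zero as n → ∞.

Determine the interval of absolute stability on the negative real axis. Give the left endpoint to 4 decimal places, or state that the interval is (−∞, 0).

With y'=λy (z=hλ):
  y_{n+1} = y_n + z·[1/3·y_n + 2/3·y_{n+1}] ⇒ (1 − 2/3z)y_{n+1} = (1 + 1/3z)y_n
  Hence R(z) = (1 + 1/3z)/(1 − 2/3z).

Boundary: |R(x)|=1, x<0.
x=-1.64: |R|=0.2166
x=-2: |R|=0.1429
x=-10: |R|=0.3043
x=-100: |R|=0.4778
θ=2/3≥1/2 ⇒ |1+1/3x|<|1−2/3x| ∀x<0 ⇒ interval (−∞,0).

unbounded; (−∞, 0).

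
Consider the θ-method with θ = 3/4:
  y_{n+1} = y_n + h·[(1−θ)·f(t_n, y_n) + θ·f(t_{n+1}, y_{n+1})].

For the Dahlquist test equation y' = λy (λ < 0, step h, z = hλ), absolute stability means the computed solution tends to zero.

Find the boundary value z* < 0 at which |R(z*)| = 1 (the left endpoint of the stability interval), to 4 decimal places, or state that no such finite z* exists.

Set f=λy, z=hλ:
  y_{n+1} = y_n + z·[1/4·y_n + 3/4·y_{n+1}] ⇒ (1 − 3/4z)y_{n+1} = (1 + 1/4z)y_n
  Hence R(z) = (1 + 1/4z)/(1 − 3/4z).

Boundary: |R(x)|=1, x<0.
x=-1.24: |R|=0.3575
x=-2: |R|=0.2000
x=-10: |R|=0.1765
x=-100: |R|=0.3158
θ=3/4≥1/2 ⇒ |1+1/4x|<|1−3/4x| ∀x<0 ⇒ unbounded interval.

(−∞, 0) — no finite endpoint.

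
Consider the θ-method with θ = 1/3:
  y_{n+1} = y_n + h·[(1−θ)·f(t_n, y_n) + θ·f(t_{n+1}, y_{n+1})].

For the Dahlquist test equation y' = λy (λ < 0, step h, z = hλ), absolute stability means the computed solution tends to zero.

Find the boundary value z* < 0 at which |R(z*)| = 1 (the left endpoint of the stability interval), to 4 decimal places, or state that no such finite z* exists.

Test eqn y'=λy, z=hλ:
  y_{n+1} = y_n + z·[2/3·y_n + 1/3·y_{n+1}] ⇒ (1 − 1/3z)y_{n+1} = (1 + 2/3z)y_n
  so R(z) = (1 + 2/3z)/(1 − 1/3z).

Find x<0 with |R(x)|<1.
x=-0.85: |R|=0.3377
R=−1: 1+2/3x = −1+1/3x ⇒ -1/3x=2 ⇒ x=2/(-1/3)=-6.0000
Confirm numerically:
  x=-5.061: |R|=0.88351 <1
  x=-3.407: |R|=0.59529 <1
  x=-3.049: |R|=0.51215 <1
  x=-2.666: |R|=0.41158 <1
  x=-6.297: |R|=1.03195 >1
  x=-6.043: |R|=1.00476 >1
Stable set (-6.0000, 0).

left endpoint -6.0000.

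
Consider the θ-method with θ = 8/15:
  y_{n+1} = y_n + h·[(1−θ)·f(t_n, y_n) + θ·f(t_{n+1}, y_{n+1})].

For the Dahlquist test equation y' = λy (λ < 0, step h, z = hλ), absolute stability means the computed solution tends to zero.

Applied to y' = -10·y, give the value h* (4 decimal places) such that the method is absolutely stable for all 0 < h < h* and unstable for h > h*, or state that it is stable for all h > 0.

Test eqn y'=λy, z=hλ:
  y_{n+1} = y_n + z·[7/15·y_n + 8/15·y_{n+1}] ⇒ (1 − 8/15z)y_{n+1} = (1 + 7/15z)y_n
  Hence R(z) = (1 + 7/15z)/(1 − 8/15z).

Solve |R(x)|<1 on ℝ⁻.
x=-1.64: |R|=0.1252
x=-2: |R|=0.0323
x=-10: |R|=0.5789
x=-100: |R|=0.8405
θ=8/15≥1/2 ⇒ |1+7/15x|<|1−8/15x| ∀x<0 ⇒ unbounded interval.

(−∞, 0) — no finite endpoint. Any h>0 works for λ=-10.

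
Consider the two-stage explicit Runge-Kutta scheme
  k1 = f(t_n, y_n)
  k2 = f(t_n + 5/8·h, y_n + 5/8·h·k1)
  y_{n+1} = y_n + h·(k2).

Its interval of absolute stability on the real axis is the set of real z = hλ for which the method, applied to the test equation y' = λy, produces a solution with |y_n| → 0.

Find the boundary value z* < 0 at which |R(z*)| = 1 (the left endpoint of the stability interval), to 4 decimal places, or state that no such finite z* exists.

left endpoint -1.6000.

Test eqn y'=λy, z=hλ:
  k1=λy_n ⇒ h·k1=z·y_n;  k2=λ(1+5/8z)y_n ⇒ h·k2=z(1+5/8z)y_n
  y_{n+1}/y_n = 1 + z(1+5/8z) = 1 + z + 5/8z²
  Hence R(z) = 1 + z + 5/8z².

Boundary: |R(x)|=1, x<0.
x=-0.78: |R|=0.6002
R=1: x+5/8x²=0 ⇒ x=−8/5=-1.6000; min R=1−1/(4·5/8)=0.6000>−1
Confirm numerically:
  x=-1.469: |R|=0.87973 <1
  x=-1.399: |R|=0.82425 <1
  x=-0.958: |R|=0.61560 <1
  x=-2.092: |R|=1.64329 >1
  x=-1.727: |R|=1.13708 >1
Interval (-1.6000, 0).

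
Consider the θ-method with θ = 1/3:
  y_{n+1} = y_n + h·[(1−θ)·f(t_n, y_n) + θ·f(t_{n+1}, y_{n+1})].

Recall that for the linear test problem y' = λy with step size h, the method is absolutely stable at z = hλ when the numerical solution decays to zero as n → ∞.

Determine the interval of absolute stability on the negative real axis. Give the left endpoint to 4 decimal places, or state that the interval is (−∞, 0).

With y'=λy (z=hλ):
  y_{n+1} = y_n + z·[2/3·y_n + 1/3·y_{n+1}] ⇒ (1 − 1/3z)y_{n+1} = (1 + 2/3z)y_n
  R(z) = (1 + 2/3z)/(1 − 1/3z).

Boundary: |R(x)|=1, x<0.
x=-1.72: |R|=0.0932
R=−1: 1+2/3x = −1+1/3x ⇒ -1/3x=2 ⇒ x=2/(-1/3)=-6.0000
Confirm numerically:
  x=-5.954: |R|=0.99486 <1
  x=-5.120: |R|=0.89163 <1
  x=-4.944: |R|=0.86707 <1
  x=-4.020: |R|=0.71795 <1
  x=-6.563: |R|=1.05887 >1
  x=-6.237: |R|=1.02566 >1
Interval (-6.0000, 0).

z∈(-6.0000,0).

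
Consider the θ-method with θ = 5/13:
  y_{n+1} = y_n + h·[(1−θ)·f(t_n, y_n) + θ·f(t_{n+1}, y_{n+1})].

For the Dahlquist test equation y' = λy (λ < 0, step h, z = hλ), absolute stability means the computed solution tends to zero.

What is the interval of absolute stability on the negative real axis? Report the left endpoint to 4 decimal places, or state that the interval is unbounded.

With y'=λy (z=hλ):
  y_{n+1} = y_n + z·[8/13·y_n + 5/13·y_{n+1}] ⇒ (1 − 5/13z)y_{n+1} = (1 + 8/13z)y_n
  so R(z) = (1 + 8/13z)/(1 − 5/13z).

Boundary: |R(x)|=1, x<0.
x=-0.77: |R|=0.4059
R=−1: 1+8/13x = −1+5/13x ⇒ -3/13x=2 ⇒ x=2/(-3/13)=-8.6667
Confirm numerically:
  x=-6.141: |R|=0.82663 <1
  x=-5.489: |R|=0.76430 <1
  x=-4.282: |R|=0.61773 <1
  x=-3.729: |R|=0.53190 <1
  x=-8.941: |R|=1.01426 >1
  x=-8.698: |R|=1.00166 >1
So |R|<1 on (-8.6667, 0).

z∈(-8.6667,0).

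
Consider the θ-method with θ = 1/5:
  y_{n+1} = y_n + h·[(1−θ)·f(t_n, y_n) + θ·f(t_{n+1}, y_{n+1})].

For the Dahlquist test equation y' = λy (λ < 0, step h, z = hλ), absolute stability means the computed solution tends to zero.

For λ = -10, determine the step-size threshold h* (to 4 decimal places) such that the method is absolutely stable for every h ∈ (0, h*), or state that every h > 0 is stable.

On y'=λy, z=hλ:
  y_{n+1} = y_n + z·[4/5·y_n + 1/5·y_{n+1}] ⇒ (1 − 1/5z)y_{n+1} = (1 + 4/5z)y_n
  so R(z) = (1 + 4/5z)/(1 − 1/5z).

Need |R(x)|<1, x<0.
x=-0.73: |R|=0.3630
R=−1: 1+4/5x = −1+1/5x ⇒ -3/5x=2 ⇒ x=2/(-3/5)=-3.3333
Confirm numerically:
  x=-3.282: |R|=0.98141 <1
  x=-2.709: |R|=0.75704 <1
  x=-2.653: |R|=0.73331 <1
  x=-1.825: |R|=0.33700 <1
  x=-3.654: |R|=1.11116 >1
  x=-3.451: |R|=1.04177 >1
  x=-3.368: |R|=1.01243 >1
So |R|<1 on (-3.3333, 0).

(-3.3333,0); λ=-10 ⇒ h* = (10/3)/10 = 0.3333.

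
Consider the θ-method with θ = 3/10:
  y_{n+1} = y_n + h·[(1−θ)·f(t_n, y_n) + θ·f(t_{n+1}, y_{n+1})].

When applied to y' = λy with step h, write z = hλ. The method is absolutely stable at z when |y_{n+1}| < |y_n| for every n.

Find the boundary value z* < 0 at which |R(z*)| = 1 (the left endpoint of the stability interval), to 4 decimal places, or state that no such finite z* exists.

left endpoint -5.0000.

On y'=λy, z=hλ:
  y_{n+1} = y_n + z·[7/10·y_n + 3/10·y_{n+1}] ⇒ (1 − 3/10z)y_{n+1} = (1 + 7/10z)y_n
  so R(z) = (1 + 7/10z)/(1 − 3/10z).

Boundary: |R(x)|=1, x<0.
x=-1.53: |R|=0.0487
R=−1: 1+7/10x = −1+3/10x ⇒ -2/5x=2 ⇒ x=2/(-2/5)=-5.0000
Confirm numerically:
  x=-4.975: |R|=0.99599 <1
  x=-4.275: |R|=0.87295 <1
  x=-3.557: |R|=0.72077 <1
  x=-3.209: |R|=0.63499 <1
  x=-5.559: |R|=1.08382 >1
  x=-5.096: |R|=1.01519 >1
So |R|<1 on (-5.0000, 0).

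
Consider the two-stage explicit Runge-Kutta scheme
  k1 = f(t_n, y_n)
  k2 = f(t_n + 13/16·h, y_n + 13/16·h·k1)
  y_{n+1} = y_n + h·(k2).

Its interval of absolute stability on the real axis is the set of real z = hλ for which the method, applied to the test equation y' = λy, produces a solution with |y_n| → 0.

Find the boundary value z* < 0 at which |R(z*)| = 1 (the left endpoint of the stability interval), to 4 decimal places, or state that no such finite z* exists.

left endpoint -1.2308.

Set f=λy, z=hλ:
  k1=λy_n ⇒ h·k1=z·y_n;  k2=λ(1+13/16z)y_n ⇒ h·k2=z(1+13/16z)y_n
  y_{n+1}/y_n = 1 + z(1+13/16z) = 1 + z + 13/16z²
  so R(z) = 1 + z + 13/16z².

Solve |R(x)|<1 on ℝ⁻.
x=-1.46: |R|=1.2719
R=1: x+13/16x²=0 ⇒ x=−16/13=-1.2308; min R=1−1/(4·13/16)=0.6923>−1
Confirm numerically:
  x=-1.099: |R|=0.88234 <1
  x=-0.997: |R|=0.81063 <1
  x=-0.664: |R|=0.69423 <1
  x=-1.794: |R|=1.82098 >1
  x=-1.675: |R|=1.60457 >1
  x=-1.307: |R|=1.08095 >1
Interval (-1.2308, 0).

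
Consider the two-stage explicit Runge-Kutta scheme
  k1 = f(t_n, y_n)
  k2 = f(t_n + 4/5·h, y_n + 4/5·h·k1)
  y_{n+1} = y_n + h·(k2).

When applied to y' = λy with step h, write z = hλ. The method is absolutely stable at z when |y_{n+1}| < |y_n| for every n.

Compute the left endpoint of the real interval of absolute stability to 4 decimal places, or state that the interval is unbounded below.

Set f=λy, z=hλ:
  k1=λy_n ⇒ h·k1=z·y_n;  k2=λ(1+4/5z)y_n ⇒ h·k2=z(1+4/5z)y_n
  y_{n+1}/y_n = 1 + z(1+4/5z) = 1 + z + 4/5z²
  R(z) = 1 + z + 4/5z².

Need |R(x)|<1, x<0.
x=-1.22: |R|=0.9707
R=1: x+4/5x²=0 ⇒ x=−5/4=-1.2500; min R=1−1/(4·4/5)=0.6875>−1
Confirm numerically:
  x=-1.055: |R|=0.83542 <1
  x=-0.885: |R|=0.74158 <1
  x=-0.843: |R|=0.72552 <1
  x=-0.653: |R|=0.68813 <1
  x=-1.644: |R|=1.51819 >1
  x=-1.590: |R|=1.43248 >1
  x=-1.283: |R|=1.03387 >1
Interval (-1.2500, 0).

z* = -1.2500.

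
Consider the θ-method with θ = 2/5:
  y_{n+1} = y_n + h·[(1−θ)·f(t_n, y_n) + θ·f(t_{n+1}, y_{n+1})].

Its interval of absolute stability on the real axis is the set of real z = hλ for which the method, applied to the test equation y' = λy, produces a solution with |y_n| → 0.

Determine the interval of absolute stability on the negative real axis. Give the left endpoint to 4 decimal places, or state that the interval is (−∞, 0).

z∈(-10.0000,0).

On y'=λy, z=hλ:
  y_{n+1} = y_n + z·[3/5·y_n + 2/5·y_{n+1}] ⇒ (1 − 2/5z)y_{n+1} = (1 + 3/5z)y_n
  so R(z) = (1 + 3/5z)/(1 − 2/5z).

Solve |R(x)|<1 on ℝ⁻.
x=-1.4: |R|=0.1026
R=−1: 1+3/5x = −1+2/5x ⇒ -1/5x=2 ⇒ x=2/(-1/5)=-10.0000
Confirm numerically:
  x=-7.281: |R|=0.86101 <1
  x=-5.936: |R|=0.75913 <1
  x=-4.586: |R|=0.61798 <1
  x=-10.597: |R|=1.02279 >1
  x=-10.118: |R|=1.00468 >1
Interval (-10.0000, 0).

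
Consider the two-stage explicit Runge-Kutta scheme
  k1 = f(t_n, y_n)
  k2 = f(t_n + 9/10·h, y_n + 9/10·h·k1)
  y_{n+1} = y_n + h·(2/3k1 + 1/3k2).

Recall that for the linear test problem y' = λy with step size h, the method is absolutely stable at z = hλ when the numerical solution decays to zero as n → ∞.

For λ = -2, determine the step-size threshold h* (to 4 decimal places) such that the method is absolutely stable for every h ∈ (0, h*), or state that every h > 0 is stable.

(-3.3333,0); λ=-2 ⇒ h* = (10/3)/2 = 1.6667.

Test eqn y'=λy, z=hλ:
  k1=λy_n ⇒ h·k1=z·y_n;  k2=λ(1+9/10z)y_n ⇒ h·k2=z(1+9/10z)y_n
  y_{n+1}/y_n = 1 + 2/3z + 1/3z(1+9/10z) = 1 + z + 3/10z²
  ⇒ R(z) = 1 + z + 3/10z².

Solve |R(x)|<1 on ℝ⁻.
x=-1.31: |R|=0.2048
R=1: x+3/10x²=0 ⇒ x=−10/3=-3.3333; min R=1−1/(4·3/10)=0.1667>−1
Confirm numerically:
  x=-3.101: |R|=0.78386 <1
  x=-2.699: |R|=0.48638 <1
  x=-1.465: |R|=0.17887 <1
  x=-3.831: |R|=1.57197 >1
  x=-3.682: |R|=1.38514 >1
  x=-3.365: |R|=1.03197 >1
Interval (-3.3333, 0).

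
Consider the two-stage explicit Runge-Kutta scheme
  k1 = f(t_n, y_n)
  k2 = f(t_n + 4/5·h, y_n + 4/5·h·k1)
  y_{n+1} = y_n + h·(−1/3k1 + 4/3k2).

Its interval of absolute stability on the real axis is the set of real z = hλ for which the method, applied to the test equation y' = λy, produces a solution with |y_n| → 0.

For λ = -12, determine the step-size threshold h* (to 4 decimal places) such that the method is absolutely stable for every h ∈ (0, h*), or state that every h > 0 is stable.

(-0.9375,0); λ=-12 ⇒ h* = (15/16)/12 = 0.0781.

On y'=λy, z=hλ:
  k1=λy_n ⇒ h·k1=z·y_n;  k2=λ(1+4/5z)y_n ⇒ h·k2=z(1+4/5z)y_n
  y_{n+1}/y_n = 1 − 1/3z + 4/3z(1+4/5z) = 1 + z + 16/15z²
  Hence R(z) = 1 + z + 16/15z².

Need |R(x)|<1, x<0.
x=-1.76: |R|=2.5441
R=1: x+16/15x²=0 ⇒ x=−15/16=-0.9375; min R=1−1/(4·16/15)=0.7656>−1
Confirm numerically:
  x=-0.901: |R|=0.96492 <1
  x=-0.737: |R|=0.84238 <1
  x=-0.529: |R|=0.76950 <1
  x=-0.398: |R|=0.77096 <1
  x=-1.452: |R|=1.79686 >1
  x=-1.334: |R|=1.56419 >1
So |R|<1 on (-0.9375, 0).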